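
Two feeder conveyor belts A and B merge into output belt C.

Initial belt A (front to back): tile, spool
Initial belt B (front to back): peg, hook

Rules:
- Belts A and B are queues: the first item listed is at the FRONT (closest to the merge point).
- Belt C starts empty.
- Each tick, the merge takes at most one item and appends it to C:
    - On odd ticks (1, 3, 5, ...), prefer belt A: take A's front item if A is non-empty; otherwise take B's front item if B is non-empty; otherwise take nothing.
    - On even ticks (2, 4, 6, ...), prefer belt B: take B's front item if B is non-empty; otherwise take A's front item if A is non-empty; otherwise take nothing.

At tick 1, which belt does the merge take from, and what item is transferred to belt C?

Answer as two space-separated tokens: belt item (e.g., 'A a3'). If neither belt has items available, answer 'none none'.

Tick 1: prefer A, take tile from A; A=[spool] B=[peg,hook] C=[tile]

Answer: A tile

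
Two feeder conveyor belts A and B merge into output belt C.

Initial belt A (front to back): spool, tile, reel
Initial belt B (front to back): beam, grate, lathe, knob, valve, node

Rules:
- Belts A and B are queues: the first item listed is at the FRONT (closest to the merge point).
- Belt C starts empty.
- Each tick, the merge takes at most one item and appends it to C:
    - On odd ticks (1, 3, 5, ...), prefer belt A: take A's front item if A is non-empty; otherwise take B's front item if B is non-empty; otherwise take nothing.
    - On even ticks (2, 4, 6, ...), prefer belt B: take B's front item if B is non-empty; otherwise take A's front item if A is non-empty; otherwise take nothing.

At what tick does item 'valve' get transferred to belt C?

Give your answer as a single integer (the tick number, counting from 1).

Answer: 8

Derivation:
Tick 1: prefer A, take spool from A; A=[tile,reel] B=[beam,grate,lathe,knob,valve,node] C=[spool]
Tick 2: prefer B, take beam from B; A=[tile,reel] B=[grate,lathe,knob,valve,node] C=[spool,beam]
Tick 3: prefer A, take tile from A; A=[reel] B=[grate,lathe,knob,valve,node] C=[spool,beam,tile]
Tick 4: prefer B, take grate from B; A=[reel] B=[lathe,knob,valve,node] C=[spool,beam,tile,grate]
Tick 5: prefer A, take reel from A; A=[-] B=[lathe,knob,valve,node] C=[spool,beam,tile,grate,reel]
Tick 6: prefer B, take lathe from B; A=[-] B=[knob,valve,node] C=[spool,beam,tile,grate,reel,lathe]
Tick 7: prefer A, take knob from B; A=[-] B=[valve,node] C=[spool,beam,tile,grate,reel,lathe,knob]
Tick 8: prefer B, take valve from B; A=[-] B=[node] C=[spool,beam,tile,grate,reel,lathe,knob,valve]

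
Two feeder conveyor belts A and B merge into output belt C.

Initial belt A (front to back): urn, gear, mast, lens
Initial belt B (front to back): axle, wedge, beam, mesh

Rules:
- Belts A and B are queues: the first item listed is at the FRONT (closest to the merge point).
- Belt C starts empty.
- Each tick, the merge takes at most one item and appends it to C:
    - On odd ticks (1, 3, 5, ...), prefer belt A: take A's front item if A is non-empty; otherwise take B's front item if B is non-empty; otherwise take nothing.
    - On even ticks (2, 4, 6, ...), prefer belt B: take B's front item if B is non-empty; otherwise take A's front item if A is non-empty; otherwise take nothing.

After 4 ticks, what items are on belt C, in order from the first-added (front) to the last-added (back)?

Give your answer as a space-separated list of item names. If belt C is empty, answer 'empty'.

Answer: urn axle gear wedge

Derivation:
Tick 1: prefer A, take urn from A; A=[gear,mast,lens] B=[axle,wedge,beam,mesh] C=[urn]
Tick 2: prefer B, take axle from B; A=[gear,mast,lens] B=[wedge,beam,mesh] C=[urn,axle]
Tick 3: prefer A, take gear from A; A=[mast,lens] B=[wedge,beam,mesh] C=[urn,axle,gear]
Tick 4: prefer B, take wedge from B; A=[mast,lens] B=[beam,mesh] C=[urn,axle,gear,wedge]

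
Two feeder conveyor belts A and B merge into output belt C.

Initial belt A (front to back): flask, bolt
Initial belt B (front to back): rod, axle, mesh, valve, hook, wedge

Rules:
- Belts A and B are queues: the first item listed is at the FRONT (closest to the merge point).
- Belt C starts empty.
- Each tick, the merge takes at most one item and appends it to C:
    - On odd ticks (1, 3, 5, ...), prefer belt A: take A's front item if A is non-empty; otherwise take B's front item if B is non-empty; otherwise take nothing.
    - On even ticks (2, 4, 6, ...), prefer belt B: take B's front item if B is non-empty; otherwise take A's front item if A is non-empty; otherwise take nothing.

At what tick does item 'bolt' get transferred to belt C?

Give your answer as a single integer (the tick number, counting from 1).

Answer: 3

Derivation:
Tick 1: prefer A, take flask from A; A=[bolt] B=[rod,axle,mesh,valve,hook,wedge] C=[flask]
Tick 2: prefer B, take rod from B; A=[bolt] B=[axle,mesh,valve,hook,wedge] C=[flask,rod]
Tick 3: prefer A, take bolt from A; A=[-] B=[axle,mesh,valve,hook,wedge] C=[flask,rod,bolt]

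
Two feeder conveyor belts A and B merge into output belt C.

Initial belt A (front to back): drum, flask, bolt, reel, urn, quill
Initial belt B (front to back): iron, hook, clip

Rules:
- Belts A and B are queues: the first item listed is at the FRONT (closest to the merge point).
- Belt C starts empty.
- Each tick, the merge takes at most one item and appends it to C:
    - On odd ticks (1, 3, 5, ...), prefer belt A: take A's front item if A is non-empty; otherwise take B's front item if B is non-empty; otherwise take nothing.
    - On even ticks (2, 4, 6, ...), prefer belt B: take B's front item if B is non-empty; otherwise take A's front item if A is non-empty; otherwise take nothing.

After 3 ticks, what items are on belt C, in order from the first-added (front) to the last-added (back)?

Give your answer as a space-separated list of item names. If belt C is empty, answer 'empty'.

Answer: drum iron flask

Derivation:
Tick 1: prefer A, take drum from A; A=[flask,bolt,reel,urn,quill] B=[iron,hook,clip] C=[drum]
Tick 2: prefer B, take iron from B; A=[flask,bolt,reel,urn,quill] B=[hook,clip] C=[drum,iron]
Tick 3: prefer A, take flask from A; A=[bolt,reel,urn,quill] B=[hook,clip] C=[drum,iron,flask]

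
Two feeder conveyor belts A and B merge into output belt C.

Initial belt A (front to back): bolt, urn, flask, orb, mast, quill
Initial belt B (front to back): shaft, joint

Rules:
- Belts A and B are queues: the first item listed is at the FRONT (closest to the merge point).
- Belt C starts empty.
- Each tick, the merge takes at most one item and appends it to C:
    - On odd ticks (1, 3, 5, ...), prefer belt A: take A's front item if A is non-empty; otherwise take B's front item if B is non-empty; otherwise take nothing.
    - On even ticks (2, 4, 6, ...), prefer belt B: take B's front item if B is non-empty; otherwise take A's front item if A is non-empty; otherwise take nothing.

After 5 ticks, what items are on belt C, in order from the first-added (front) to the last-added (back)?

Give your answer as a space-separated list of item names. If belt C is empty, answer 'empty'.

Tick 1: prefer A, take bolt from A; A=[urn,flask,orb,mast,quill] B=[shaft,joint] C=[bolt]
Tick 2: prefer B, take shaft from B; A=[urn,flask,orb,mast,quill] B=[joint] C=[bolt,shaft]
Tick 3: prefer A, take urn from A; A=[flask,orb,mast,quill] B=[joint] C=[bolt,shaft,urn]
Tick 4: prefer B, take joint from B; A=[flask,orb,mast,quill] B=[-] C=[bolt,shaft,urn,joint]
Tick 5: prefer A, take flask from A; A=[orb,mast,quill] B=[-] C=[bolt,shaft,urn,joint,flask]

Answer: bolt shaft urn joint flask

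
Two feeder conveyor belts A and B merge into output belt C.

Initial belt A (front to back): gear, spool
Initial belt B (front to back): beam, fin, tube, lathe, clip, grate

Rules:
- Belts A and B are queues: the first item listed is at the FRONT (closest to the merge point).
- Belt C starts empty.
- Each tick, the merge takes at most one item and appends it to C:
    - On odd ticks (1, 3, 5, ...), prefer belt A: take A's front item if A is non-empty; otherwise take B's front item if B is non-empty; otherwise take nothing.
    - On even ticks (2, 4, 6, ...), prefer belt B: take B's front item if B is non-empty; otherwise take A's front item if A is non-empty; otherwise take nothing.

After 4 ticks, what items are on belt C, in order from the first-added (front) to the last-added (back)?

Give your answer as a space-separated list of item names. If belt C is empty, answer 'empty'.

Tick 1: prefer A, take gear from A; A=[spool] B=[beam,fin,tube,lathe,clip,grate] C=[gear]
Tick 2: prefer B, take beam from B; A=[spool] B=[fin,tube,lathe,clip,grate] C=[gear,beam]
Tick 3: prefer A, take spool from A; A=[-] B=[fin,tube,lathe,clip,grate] C=[gear,beam,spool]
Tick 4: prefer B, take fin from B; A=[-] B=[tube,lathe,clip,grate] C=[gear,beam,spool,fin]

Answer: gear beam spool fin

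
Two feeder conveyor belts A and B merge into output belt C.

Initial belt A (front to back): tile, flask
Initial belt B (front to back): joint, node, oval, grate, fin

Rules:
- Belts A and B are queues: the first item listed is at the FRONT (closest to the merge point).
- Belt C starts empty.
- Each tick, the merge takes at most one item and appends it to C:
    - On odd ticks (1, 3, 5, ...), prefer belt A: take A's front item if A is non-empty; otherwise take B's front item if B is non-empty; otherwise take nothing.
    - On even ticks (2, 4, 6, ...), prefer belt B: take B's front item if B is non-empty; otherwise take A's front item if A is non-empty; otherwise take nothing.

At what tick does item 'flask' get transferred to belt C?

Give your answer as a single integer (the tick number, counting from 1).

Tick 1: prefer A, take tile from A; A=[flask] B=[joint,node,oval,grate,fin] C=[tile]
Tick 2: prefer B, take joint from B; A=[flask] B=[node,oval,grate,fin] C=[tile,joint]
Tick 3: prefer A, take flask from A; A=[-] B=[node,oval,grate,fin] C=[tile,joint,flask]

Answer: 3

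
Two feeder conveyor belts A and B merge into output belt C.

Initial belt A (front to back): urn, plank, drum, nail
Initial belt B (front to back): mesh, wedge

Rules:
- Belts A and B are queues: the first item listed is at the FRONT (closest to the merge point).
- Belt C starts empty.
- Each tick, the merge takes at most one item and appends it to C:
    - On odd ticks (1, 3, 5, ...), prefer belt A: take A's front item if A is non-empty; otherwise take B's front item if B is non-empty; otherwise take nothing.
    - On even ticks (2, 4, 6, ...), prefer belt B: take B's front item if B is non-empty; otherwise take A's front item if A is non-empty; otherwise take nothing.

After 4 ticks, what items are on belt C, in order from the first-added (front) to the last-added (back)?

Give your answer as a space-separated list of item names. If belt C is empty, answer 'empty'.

Tick 1: prefer A, take urn from A; A=[plank,drum,nail] B=[mesh,wedge] C=[urn]
Tick 2: prefer B, take mesh from B; A=[plank,drum,nail] B=[wedge] C=[urn,mesh]
Tick 3: prefer A, take plank from A; A=[drum,nail] B=[wedge] C=[urn,mesh,plank]
Tick 4: prefer B, take wedge from B; A=[drum,nail] B=[-] C=[urn,mesh,plank,wedge]

Answer: urn mesh plank wedge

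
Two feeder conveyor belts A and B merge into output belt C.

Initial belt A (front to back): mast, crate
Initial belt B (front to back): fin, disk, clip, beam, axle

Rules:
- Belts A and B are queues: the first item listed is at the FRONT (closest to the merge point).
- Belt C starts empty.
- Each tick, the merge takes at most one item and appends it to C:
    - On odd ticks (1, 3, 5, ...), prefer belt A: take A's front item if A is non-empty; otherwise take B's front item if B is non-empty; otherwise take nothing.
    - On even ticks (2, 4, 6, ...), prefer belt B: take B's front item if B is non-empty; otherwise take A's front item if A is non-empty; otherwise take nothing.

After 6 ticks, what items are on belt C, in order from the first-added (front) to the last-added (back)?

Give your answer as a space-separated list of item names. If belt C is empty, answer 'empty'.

Tick 1: prefer A, take mast from A; A=[crate] B=[fin,disk,clip,beam,axle] C=[mast]
Tick 2: prefer B, take fin from B; A=[crate] B=[disk,clip,beam,axle] C=[mast,fin]
Tick 3: prefer A, take crate from A; A=[-] B=[disk,clip,beam,axle] C=[mast,fin,crate]
Tick 4: prefer B, take disk from B; A=[-] B=[clip,beam,axle] C=[mast,fin,crate,disk]
Tick 5: prefer A, take clip from B; A=[-] B=[beam,axle] C=[mast,fin,crate,disk,clip]
Tick 6: prefer B, take beam from B; A=[-] B=[axle] C=[mast,fin,crate,disk,clip,beam]

Answer: mast fin crate disk clip beam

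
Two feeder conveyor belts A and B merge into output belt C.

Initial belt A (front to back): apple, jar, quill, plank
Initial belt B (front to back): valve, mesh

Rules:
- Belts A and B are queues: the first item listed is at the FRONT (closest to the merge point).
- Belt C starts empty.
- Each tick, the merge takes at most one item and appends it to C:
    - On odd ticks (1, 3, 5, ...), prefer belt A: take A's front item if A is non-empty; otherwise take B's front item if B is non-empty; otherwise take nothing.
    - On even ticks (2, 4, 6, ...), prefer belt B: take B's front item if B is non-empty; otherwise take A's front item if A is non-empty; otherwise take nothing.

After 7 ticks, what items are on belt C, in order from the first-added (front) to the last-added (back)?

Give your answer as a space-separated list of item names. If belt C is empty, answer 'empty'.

Tick 1: prefer A, take apple from A; A=[jar,quill,plank] B=[valve,mesh] C=[apple]
Tick 2: prefer B, take valve from B; A=[jar,quill,plank] B=[mesh] C=[apple,valve]
Tick 3: prefer A, take jar from A; A=[quill,plank] B=[mesh] C=[apple,valve,jar]
Tick 4: prefer B, take mesh from B; A=[quill,plank] B=[-] C=[apple,valve,jar,mesh]
Tick 5: prefer A, take quill from A; A=[plank] B=[-] C=[apple,valve,jar,mesh,quill]
Tick 6: prefer B, take plank from A; A=[-] B=[-] C=[apple,valve,jar,mesh,quill,plank]
Tick 7: prefer A, both empty, nothing taken; A=[-] B=[-] C=[apple,valve,jar,mesh,quill,plank]

Answer: apple valve jar mesh quill plank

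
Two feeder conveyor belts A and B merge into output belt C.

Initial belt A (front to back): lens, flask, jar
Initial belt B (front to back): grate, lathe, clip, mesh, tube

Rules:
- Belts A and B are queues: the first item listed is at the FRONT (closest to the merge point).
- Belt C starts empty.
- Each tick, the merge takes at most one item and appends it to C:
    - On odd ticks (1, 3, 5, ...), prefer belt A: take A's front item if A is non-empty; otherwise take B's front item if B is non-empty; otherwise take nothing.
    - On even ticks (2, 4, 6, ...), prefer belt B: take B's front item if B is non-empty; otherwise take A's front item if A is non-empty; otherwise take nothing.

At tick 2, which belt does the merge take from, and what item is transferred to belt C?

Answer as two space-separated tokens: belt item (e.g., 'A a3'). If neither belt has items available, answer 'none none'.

Tick 1: prefer A, take lens from A; A=[flask,jar] B=[grate,lathe,clip,mesh,tube] C=[lens]
Tick 2: prefer B, take grate from B; A=[flask,jar] B=[lathe,clip,mesh,tube] C=[lens,grate]

Answer: B grate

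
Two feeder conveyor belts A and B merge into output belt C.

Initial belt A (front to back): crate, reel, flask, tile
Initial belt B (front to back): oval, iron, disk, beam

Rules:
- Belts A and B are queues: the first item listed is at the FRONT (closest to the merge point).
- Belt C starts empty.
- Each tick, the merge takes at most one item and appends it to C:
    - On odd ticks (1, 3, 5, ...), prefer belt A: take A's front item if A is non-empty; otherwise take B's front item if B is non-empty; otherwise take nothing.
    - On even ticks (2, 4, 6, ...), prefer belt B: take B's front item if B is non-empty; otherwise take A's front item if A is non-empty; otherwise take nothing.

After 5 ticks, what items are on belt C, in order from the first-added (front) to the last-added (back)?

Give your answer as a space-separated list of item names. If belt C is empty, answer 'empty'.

Tick 1: prefer A, take crate from A; A=[reel,flask,tile] B=[oval,iron,disk,beam] C=[crate]
Tick 2: prefer B, take oval from B; A=[reel,flask,tile] B=[iron,disk,beam] C=[crate,oval]
Tick 3: prefer A, take reel from A; A=[flask,tile] B=[iron,disk,beam] C=[crate,oval,reel]
Tick 4: prefer B, take iron from B; A=[flask,tile] B=[disk,beam] C=[crate,oval,reel,iron]
Tick 5: prefer A, take flask from A; A=[tile] B=[disk,beam] C=[crate,oval,reel,iron,flask]

Answer: crate oval reel iron flask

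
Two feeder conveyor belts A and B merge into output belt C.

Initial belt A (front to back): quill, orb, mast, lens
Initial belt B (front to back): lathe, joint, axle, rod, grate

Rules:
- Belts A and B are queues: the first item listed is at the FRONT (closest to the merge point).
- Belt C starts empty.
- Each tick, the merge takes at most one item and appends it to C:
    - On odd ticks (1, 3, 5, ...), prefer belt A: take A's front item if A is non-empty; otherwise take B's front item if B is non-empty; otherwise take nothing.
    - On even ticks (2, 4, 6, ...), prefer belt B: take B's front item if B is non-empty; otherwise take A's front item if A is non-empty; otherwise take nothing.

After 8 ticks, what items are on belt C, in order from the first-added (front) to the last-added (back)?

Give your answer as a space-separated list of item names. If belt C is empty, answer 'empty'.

Tick 1: prefer A, take quill from A; A=[orb,mast,lens] B=[lathe,joint,axle,rod,grate] C=[quill]
Tick 2: prefer B, take lathe from B; A=[orb,mast,lens] B=[joint,axle,rod,grate] C=[quill,lathe]
Tick 3: prefer A, take orb from A; A=[mast,lens] B=[joint,axle,rod,grate] C=[quill,lathe,orb]
Tick 4: prefer B, take joint from B; A=[mast,lens] B=[axle,rod,grate] C=[quill,lathe,orb,joint]
Tick 5: prefer A, take mast from A; A=[lens] B=[axle,rod,grate] C=[quill,lathe,orb,joint,mast]
Tick 6: prefer B, take axle from B; A=[lens] B=[rod,grate] C=[quill,lathe,orb,joint,mast,axle]
Tick 7: prefer A, take lens from A; A=[-] B=[rod,grate] C=[quill,lathe,orb,joint,mast,axle,lens]
Tick 8: prefer B, take rod from B; A=[-] B=[grate] C=[quill,lathe,orb,joint,mast,axle,lens,rod]

Answer: quill lathe orb joint mast axle lens rod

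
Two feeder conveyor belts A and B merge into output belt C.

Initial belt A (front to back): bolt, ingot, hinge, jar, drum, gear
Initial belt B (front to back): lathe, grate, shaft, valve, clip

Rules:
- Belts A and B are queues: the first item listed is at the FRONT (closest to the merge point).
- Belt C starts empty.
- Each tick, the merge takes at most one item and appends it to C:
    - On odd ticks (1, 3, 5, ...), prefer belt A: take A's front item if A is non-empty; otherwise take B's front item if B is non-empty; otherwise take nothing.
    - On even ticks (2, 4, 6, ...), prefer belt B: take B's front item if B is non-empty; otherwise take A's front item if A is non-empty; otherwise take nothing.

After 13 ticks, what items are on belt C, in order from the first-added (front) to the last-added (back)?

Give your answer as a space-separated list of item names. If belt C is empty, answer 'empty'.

Answer: bolt lathe ingot grate hinge shaft jar valve drum clip gear

Derivation:
Tick 1: prefer A, take bolt from A; A=[ingot,hinge,jar,drum,gear] B=[lathe,grate,shaft,valve,clip] C=[bolt]
Tick 2: prefer B, take lathe from B; A=[ingot,hinge,jar,drum,gear] B=[grate,shaft,valve,clip] C=[bolt,lathe]
Tick 3: prefer A, take ingot from A; A=[hinge,jar,drum,gear] B=[grate,shaft,valve,clip] C=[bolt,lathe,ingot]
Tick 4: prefer B, take grate from B; A=[hinge,jar,drum,gear] B=[shaft,valve,clip] C=[bolt,lathe,ingot,grate]
Tick 5: prefer A, take hinge from A; A=[jar,drum,gear] B=[shaft,valve,clip] C=[bolt,lathe,ingot,grate,hinge]
Tick 6: prefer B, take shaft from B; A=[jar,drum,gear] B=[valve,clip] C=[bolt,lathe,ingot,grate,hinge,shaft]
Tick 7: prefer A, take jar from A; A=[drum,gear] B=[valve,clip] C=[bolt,lathe,ingot,grate,hinge,shaft,jar]
Tick 8: prefer B, take valve from B; A=[drum,gear] B=[clip] C=[bolt,lathe,ingot,grate,hinge,shaft,jar,valve]
Tick 9: prefer A, take drum from A; A=[gear] B=[clip] C=[bolt,lathe,ingot,grate,hinge,shaft,jar,valve,drum]
Tick 10: prefer B, take clip from B; A=[gear] B=[-] C=[bolt,lathe,ingot,grate,hinge,shaft,jar,valve,drum,clip]
Tick 11: prefer A, take gear from A; A=[-] B=[-] C=[bolt,lathe,ingot,grate,hinge,shaft,jar,valve,drum,clip,gear]
Tick 12: prefer B, both empty, nothing taken; A=[-] B=[-] C=[bolt,lathe,ingot,grate,hinge,shaft,jar,valve,drum,clip,gear]
Tick 13: prefer A, both empty, nothing taken; A=[-] B=[-] C=[bolt,lathe,ingot,grate,hinge,shaft,jar,valve,drum,clip,gear]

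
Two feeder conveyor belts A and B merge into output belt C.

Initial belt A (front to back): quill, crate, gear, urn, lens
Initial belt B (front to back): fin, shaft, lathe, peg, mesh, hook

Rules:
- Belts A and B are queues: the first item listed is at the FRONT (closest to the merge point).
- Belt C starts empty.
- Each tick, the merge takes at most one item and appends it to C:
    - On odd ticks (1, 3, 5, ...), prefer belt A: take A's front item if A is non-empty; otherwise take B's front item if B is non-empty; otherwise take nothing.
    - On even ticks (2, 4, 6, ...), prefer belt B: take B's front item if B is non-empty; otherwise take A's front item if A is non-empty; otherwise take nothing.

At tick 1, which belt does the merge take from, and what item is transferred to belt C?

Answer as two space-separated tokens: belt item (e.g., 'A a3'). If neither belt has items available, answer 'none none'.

Answer: A quill

Derivation:
Tick 1: prefer A, take quill from A; A=[crate,gear,urn,lens] B=[fin,shaft,lathe,peg,mesh,hook] C=[quill]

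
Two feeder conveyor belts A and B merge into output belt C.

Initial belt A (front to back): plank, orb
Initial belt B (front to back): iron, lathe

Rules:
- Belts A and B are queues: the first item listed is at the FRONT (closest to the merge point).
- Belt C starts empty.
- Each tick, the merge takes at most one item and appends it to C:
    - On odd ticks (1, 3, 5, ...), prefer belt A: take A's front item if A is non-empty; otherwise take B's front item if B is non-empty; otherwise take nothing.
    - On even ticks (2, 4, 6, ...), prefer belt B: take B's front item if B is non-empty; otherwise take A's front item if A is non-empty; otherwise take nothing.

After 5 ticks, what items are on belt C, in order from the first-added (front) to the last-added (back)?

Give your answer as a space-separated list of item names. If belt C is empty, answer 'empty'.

Answer: plank iron orb lathe

Derivation:
Tick 1: prefer A, take plank from A; A=[orb] B=[iron,lathe] C=[plank]
Tick 2: prefer B, take iron from B; A=[orb] B=[lathe] C=[plank,iron]
Tick 3: prefer A, take orb from A; A=[-] B=[lathe] C=[plank,iron,orb]
Tick 4: prefer B, take lathe from B; A=[-] B=[-] C=[plank,iron,orb,lathe]
Tick 5: prefer A, both empty, nothing taken; A=[-] B=[-] C=[plank,iron,orb,lathe]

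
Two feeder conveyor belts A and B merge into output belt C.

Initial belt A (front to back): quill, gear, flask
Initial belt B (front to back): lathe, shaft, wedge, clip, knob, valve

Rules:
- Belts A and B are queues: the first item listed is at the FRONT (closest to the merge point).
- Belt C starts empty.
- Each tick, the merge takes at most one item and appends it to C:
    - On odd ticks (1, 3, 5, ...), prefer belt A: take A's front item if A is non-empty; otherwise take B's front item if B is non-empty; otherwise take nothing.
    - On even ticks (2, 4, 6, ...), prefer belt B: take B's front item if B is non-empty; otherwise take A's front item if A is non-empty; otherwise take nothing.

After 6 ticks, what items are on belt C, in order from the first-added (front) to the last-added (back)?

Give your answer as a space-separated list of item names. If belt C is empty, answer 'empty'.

Tick 1: prefer A, take quill from A; A=[gear,flask] B=[lathe,shaft,wedge,clip,knob,valve] C=[quill]
Tick 2: prefer B, take lathe from B; A=[gear,flask] B=[shaft,wedge,clip,knob,valve] C=[quill,lathe]
Tick 3: prefer A, take gear from A; A=[flask] B=[shaft,wedge,clip,knob,valve] C=[quill,lathe,gear]
Tick 4: prefer B, take shaft from B; A=[flask] B=[wedge,clip,knob,valve] C=[quill,lathe,gear,shaft]
Tick 5: prefer A, take flask from A; A=[-] B=[wedge,clip,knob,valve] C=[quill,lathe,gear,shaft,flask]
Tick 6: prefer B, take wedge from B; A=[-] B=[clip,knob,valve] C=[quill,lathe,gear,shaft,flask,wedge]

Answer: quill lathe gear shaft flask wedge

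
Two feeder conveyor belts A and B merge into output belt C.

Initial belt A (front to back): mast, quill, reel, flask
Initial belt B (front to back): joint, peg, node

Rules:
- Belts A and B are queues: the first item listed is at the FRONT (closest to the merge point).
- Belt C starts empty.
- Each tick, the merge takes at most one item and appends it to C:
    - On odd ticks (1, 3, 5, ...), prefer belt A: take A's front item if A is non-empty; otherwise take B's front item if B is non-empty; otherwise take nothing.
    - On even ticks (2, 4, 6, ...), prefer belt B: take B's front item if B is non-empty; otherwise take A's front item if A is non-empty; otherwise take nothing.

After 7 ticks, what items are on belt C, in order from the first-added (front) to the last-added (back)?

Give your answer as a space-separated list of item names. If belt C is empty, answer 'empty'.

Tick 1: prefer A, take mast from A; A=[quill,reel,flask] B=[joint,peg,node] C=[mast]
Tick 2: prefer B, take joint from B; A=[quill,reel,flask] B=[peg,node] C=[mast,joint]
Tick 3: prefer A, take quill from A; A=[reel,flask] B=[peg,node] C=[mast,joint,quill]
Tick 4: prefer B, take peg from B; A=[reel,flask] B=[node] C=[mast,joint,quill,peg]
Tick 5: prefer A, take reel from A; A=[flask] B=[node] C=[mast,joint,quill,peg,reel]
Tick 6: prefer B, take node from B; A=[flask] B=[-] C=[mast,joint,quill,peg,reel,node]
Tick 7: prefer A, take flask from A; A=[-] B=[-] C=[mast,joint,quill,peg,reel,node,flask]

Answer: mast joint quill peg reel node flask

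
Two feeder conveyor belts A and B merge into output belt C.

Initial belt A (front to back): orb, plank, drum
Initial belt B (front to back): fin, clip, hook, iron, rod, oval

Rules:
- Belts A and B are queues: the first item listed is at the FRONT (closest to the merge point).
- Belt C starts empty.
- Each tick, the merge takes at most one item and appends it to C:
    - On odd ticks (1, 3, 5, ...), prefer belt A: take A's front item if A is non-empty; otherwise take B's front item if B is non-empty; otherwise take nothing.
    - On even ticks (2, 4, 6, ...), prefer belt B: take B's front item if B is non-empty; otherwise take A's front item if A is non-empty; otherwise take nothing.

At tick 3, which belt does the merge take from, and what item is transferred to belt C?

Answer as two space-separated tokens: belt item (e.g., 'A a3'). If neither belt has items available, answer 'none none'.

Answer: A plank

Derivation:
Tick 1: prefer A, take orb from A; A=[plank,drum] B=[fin,clip,hook,iron,rod,oval] C=[orb]
Tick 2: prefer B, take fin from B; A=[plank,drum] B=[clip,hook,iron,rod,oval] C=[orb,fin]
Tick 3: prefer A, take plank from A; A=[drum] B=[clip,hook,iron,rod,oval] C=[orb,fin,plank]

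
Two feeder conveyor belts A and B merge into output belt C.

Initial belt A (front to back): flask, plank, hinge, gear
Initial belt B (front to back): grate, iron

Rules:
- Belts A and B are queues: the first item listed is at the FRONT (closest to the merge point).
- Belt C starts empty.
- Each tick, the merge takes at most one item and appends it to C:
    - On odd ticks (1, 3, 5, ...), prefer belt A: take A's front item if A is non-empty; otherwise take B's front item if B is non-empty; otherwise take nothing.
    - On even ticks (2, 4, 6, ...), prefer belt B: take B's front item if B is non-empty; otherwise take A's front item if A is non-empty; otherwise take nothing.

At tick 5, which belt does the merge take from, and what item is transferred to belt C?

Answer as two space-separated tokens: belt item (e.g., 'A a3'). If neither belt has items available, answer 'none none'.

Tick 1: prefer A, take flask from A; A=[plank,hinge,gear] B=[grate,iron] C=[flask]
Tick 2: prefer B, take grate from B; A=[plank,hinge,gear] B=[iron] C=[flask,grate]
Tick 3: prefer A, take plank from A; A=[hinge,gear] B=[iron] C=[flask,grate,plank]
Tick 4: prefer B, take iron from B; A=[hinge,gear] B=[-] C=[flask,grate,plank,iron]
Tick 5: prefer A, take hinge from A; A=[gear] B=[-] C=[flask,grate,plank,iron,hinge]

Answer: A hinge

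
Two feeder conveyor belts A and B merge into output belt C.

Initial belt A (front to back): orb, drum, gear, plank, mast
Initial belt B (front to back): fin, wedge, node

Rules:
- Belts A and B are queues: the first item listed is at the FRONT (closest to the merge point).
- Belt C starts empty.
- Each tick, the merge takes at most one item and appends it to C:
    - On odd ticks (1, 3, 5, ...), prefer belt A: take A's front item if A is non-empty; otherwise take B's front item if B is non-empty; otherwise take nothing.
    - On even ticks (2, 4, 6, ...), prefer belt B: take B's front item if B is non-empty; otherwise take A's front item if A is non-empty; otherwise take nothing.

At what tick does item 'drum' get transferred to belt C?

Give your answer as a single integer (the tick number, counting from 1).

Tick 1: prefer A, take orb from A; A=[drum,gear,plank,mast] B=[fin,wedge,node] C=[orb]
Tick 2: prefer B, take fin from B; A=[drum,gear,plank,mast] B=[wedge,node] C=[orb,fin]
Tick 3: prefer A, take drum from A; A=[gear,plank,mast] B=[wedge,node] C=[orb,fin,drum]

Answer: 3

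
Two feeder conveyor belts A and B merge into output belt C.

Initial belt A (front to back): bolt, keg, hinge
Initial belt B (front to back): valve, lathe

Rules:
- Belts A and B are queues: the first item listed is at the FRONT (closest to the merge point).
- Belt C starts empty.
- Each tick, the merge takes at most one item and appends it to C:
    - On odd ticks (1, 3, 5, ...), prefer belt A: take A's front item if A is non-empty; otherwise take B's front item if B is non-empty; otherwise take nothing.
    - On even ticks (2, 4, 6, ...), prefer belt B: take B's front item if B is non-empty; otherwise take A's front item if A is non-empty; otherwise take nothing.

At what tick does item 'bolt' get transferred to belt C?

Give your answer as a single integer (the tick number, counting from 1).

Tick 1: prefer A, take bolt from A; A=[keg,hinge] B=[valve,lathe] C=[bolt]

Answer: 1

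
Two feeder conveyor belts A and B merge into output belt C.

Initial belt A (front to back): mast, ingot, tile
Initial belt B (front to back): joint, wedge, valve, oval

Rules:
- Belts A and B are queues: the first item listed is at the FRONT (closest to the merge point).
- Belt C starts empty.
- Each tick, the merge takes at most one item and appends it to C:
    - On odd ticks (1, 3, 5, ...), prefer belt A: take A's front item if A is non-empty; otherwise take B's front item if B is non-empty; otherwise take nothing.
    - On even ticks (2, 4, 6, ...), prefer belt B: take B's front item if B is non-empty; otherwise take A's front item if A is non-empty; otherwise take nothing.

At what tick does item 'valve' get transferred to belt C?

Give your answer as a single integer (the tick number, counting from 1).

Answer: 6

Derivation:
Tick 1: prefer A, take mast from A; A=[ingot,tile] B=[joint,wedge,valve,oval] C=[mast]
Tick 2: prefer B, take joint from B; A=[ingot,tile] B=[wedge,valve,oval] C=[mast,joint]
Tick 3: prefer A, take ingot from A; A=[tile] B=[wedge,valve,oval] C=[mast,joint,ingot]
Tick 4: prefer B, take wedge from B; A=[tile] B=[valve,oval] C=[mast,joint,ingot,wedge]
Tick 5: prefer A, take tile from A; A=[-] B=[valve,oval] C=[mast,joint,ingot,wedge,tile]
Tick 6: prefer B, take valve from B; A=[-] B=[oval] C=[mast,joint,ingot,wedge,tile,valve]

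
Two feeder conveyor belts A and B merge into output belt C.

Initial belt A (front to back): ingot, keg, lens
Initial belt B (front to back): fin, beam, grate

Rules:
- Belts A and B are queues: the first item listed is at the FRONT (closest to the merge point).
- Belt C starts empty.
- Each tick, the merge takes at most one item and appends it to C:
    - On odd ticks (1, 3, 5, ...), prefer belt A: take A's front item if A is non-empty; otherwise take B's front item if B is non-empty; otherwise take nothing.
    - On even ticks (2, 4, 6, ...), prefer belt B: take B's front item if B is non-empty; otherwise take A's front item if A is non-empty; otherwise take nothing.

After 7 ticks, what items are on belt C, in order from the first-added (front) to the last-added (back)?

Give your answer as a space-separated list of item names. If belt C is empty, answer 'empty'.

Answer: ingot fin keg beam lens grate

Derivation:
Tick 1: prefer A, take ingot from A; A=[keg,lens] B=[fin,beam,grate] C=[ingot]
Tick 2: prefer B, take fin from B; A=[keg,lens] B=[beam,grate] C=[ingot,fin]
Tick 3: prefer A, take keg from A; A=[lens] B=[beam,grate] C=[ingot,fin,keg]
Tick 4: prefer B, take beam from B; A=[lens] B=[grate] C=[ingot,fin,keg,beam]
Tick 5: prefer A, take lens from A; A=[-] B=[grate] C=[ingot,fin,keg,beam,lens]
Tick 6: prefer B, take grate from B; A=[-] B=[-] C=[ingot,fin,keg,beam,lens,grate]
Tick 7: prefer A, both empty, nothing taken; A=[-] B=[-] C=[ingot,fin,keg,beam,lens,grate]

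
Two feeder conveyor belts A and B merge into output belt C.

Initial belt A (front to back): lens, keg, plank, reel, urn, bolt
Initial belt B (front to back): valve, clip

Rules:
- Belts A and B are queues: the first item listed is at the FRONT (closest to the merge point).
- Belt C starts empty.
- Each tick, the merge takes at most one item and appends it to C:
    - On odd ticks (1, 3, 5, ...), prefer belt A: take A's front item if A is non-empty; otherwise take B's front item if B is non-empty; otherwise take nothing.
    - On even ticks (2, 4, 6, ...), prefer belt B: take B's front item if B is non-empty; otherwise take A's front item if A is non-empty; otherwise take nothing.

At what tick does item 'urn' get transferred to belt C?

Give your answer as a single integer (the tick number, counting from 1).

Answer: 7

Derivation:
Tick 1: prefer A, take lens from A; A=[keg,plank,reel,urn,bolt] B=[valve,clip] C=[lens]
Tick 2: prefer B, take valve from B; A=[keg,plank,reel,urn,bolt] B=[clip] C=[lens,valve]
Tick 3: prefer A, take keg from A; A=[plank,reel,urn,bolt] B=[clip] C=[lens,valve,keg]
Tick 4: prefer B, take clip from B; A=[plank,reel,urn,bolt] B=[-] C=[lens,valve,keg,clip]
Tick 5: prefer A, take plank from A; A=[reel,urn,bolt] B=[-] C=[lens,valve,keg,clip,plank]
Tick 6: prefer B, take reel from A; A=[urn,bolt] B=[-] C=[lens,valve,keg,clip,plank,reel]
Tick 7: prefer A, take urn from A; A=[bolt] B=[-] C=[lens,valve,keg,clip,plank,reel,urn]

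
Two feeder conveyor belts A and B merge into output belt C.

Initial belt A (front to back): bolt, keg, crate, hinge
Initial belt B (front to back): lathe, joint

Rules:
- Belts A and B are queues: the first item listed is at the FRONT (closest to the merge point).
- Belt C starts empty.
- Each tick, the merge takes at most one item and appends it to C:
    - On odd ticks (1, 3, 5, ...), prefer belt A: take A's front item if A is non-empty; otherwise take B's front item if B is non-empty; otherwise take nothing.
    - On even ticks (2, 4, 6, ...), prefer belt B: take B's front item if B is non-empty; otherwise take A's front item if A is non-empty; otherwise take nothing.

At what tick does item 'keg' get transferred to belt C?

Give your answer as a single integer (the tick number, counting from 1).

Answer: 3

Derivation:
Tick 1: prefer A, take bolt from A; A=[keg,crate,hinge] B=[lathe,joint] C=[bolt]
Tick 2: prefer B, take lathe from B; A=[keg,crate,hinge] B=[joint] C=[bolt,lathe]
Tick 3: prefer A, take keg from A; A=[crate,hinge] B=[joint] C=[bolt,lathe,keg]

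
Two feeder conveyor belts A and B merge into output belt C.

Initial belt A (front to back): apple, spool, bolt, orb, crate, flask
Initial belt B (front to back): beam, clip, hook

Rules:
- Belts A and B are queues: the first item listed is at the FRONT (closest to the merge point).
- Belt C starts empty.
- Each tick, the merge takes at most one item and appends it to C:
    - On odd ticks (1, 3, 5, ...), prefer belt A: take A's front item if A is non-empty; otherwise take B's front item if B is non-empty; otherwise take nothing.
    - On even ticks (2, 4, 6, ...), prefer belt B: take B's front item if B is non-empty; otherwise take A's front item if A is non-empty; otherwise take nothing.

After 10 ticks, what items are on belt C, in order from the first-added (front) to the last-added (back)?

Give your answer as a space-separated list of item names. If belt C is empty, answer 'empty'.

Tick 1: prefer A, take apple from A; A=[spool,bolt,orb,crate,flask] B=[beam,clip,hook] C=[apple]
Tick 2: prefer B, take beam from B; A=[spool,bolt,orb,crate,flask] B=[clip,hook] C=[apple,beam]
Tick 3: prefer A, take spool from A; A=[bolt,orb,crate,flask] B=[clip,hook] C=[apple,beam,spool]
Tick 4: prefer B, take clip from B; A=[bolt,orb,crate,flask] B=[hook] C=[apple,beam,spool,clip]
Tick 5: prefer A, take bolt from A; A=[orb,crate,flask] B=[hook] C=[apple,beam,spool,clip,bolt]
Tick 6: prefer B, take hook from B; A=[orb,crate,flask] B=[-] C=[apple,beam,spool,clip,bolt,hook]
Tick 7: prefer A, take orb from A; A=[crate,flask] B=[-] C=[apple,beam,spool,clip,bolt,hook,orb]
Tick 8: prefer B, take crate from A; A=[flask] B=[-] C=[apple,beam,spool,clip,bolt,hook,orb,crate]
Tick 9: prefer A, take flask from A; A=[-] B=[-] C=[apple,beam,spool,clip,bolt,hook,orb,crate,flask]
Tick 10: prefer B, both empty, nothing taken; A=[-] B=[-] C=[apple,beam,spool,clip,bolt,hook,orb,crate,flask]

Answer: apple beam spool clip bolt hook orb crate flask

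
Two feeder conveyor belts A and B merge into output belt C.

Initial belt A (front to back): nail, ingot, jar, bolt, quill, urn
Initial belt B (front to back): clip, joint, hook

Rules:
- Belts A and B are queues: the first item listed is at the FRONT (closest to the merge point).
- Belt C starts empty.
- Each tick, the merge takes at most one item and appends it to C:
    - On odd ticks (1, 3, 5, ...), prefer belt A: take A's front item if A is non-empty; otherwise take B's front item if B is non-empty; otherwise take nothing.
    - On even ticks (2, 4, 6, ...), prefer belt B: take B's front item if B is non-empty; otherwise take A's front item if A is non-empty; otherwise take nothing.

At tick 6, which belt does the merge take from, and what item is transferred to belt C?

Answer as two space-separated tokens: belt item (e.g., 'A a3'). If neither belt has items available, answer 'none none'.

Answer: B hook

Derivation:
Tick 1: prefer A, take nail from A; A=[ingot,jar,bolt,quill,urn] B=[clip,joint,hook] C=[nail]
Tick 2: prefer B, take clip from B; A=[ingot,jar,bolt,quill,urn] B=[joint,hook] C=[nail,clip]
Tick 3: prefer A, take ingot from A; A=[jar,bolt,quill,urn] B=[joint,hook] C=[nail,clip,ingot]
Tick 4: prefer B, take joint from B; A=[jar,bolt,quill,urn] B=[hook] C=[nail,clip,ingot,joint]
Tick 5: prefer A, take jar from A; A=[bolt,quill,urn] B=[hook] C=[nail,clip,ingot,joint,jar]
Tick 6: prefer B, take hook from B; A=[bolt,quill,urn] B=[-] C=[nail,clip,ingot,joint,jar,hook]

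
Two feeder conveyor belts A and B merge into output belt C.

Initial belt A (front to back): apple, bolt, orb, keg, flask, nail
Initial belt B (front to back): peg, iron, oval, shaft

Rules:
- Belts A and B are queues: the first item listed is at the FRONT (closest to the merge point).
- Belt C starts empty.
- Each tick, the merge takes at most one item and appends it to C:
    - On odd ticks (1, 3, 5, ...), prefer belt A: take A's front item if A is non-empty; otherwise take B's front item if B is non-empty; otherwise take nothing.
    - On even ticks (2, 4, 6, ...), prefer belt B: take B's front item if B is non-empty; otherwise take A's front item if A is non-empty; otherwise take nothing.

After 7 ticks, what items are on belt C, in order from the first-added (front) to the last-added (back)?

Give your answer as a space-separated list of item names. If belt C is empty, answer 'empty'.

Tick 1: prefer A, take apple from A; A=[bolt,orb,keg,flask,nail] B=[peg,iron,oval,shaft] C=[apple]
Tick 2: prefer B, take peg from B; A=[bolt,orb,keg,flask,nail] B=[iron,oval,shaft] C=[apple,peg]
Tick 3: prefer A, take bolt from A; A=[orb,keg,flask,nail] B=[iron,oval,shaft] C=[apple,peg,bolt]
Tick 4: prefer B, take iron from B; A=[orb,keg,flask,nail] B=[oval,shaft] C=[apple,peg,bolt,iron]
Tick 5: prefer A, take orb from A; A=[keg,flask,nail] B=[oval,shaft] C=[apple,peg,bolt,iron,orb]
Tick 6: prefer B, take oval from B; A=[keg,flask,nail] B=[shaft] C=[apple,peg,bolt,iron,orb,oval]
Tick 7: prefer A, take keg from A; A=[flask,nail] B=[shaft] C=[apple,peg,bolt,iron,orb,oval,keg]

Answer: apple peg bolt iron orb oval keg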